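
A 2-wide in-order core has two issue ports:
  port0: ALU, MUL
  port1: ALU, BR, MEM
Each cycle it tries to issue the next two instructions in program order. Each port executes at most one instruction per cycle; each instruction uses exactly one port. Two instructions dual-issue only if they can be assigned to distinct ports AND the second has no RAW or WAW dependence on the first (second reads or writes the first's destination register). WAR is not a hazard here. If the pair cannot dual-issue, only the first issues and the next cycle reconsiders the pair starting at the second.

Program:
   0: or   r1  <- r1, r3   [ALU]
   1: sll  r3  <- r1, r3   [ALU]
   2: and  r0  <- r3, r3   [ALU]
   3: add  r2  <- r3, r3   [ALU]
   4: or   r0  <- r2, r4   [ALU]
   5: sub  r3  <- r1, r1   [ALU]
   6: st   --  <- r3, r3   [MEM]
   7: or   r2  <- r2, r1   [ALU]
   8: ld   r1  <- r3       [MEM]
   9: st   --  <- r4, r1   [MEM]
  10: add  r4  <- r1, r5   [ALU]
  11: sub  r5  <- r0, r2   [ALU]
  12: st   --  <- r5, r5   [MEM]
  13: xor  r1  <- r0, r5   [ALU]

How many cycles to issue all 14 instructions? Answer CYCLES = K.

CYCLES = 9

[0] i0  or.ALU  -- RAW r1
[1] i1  sll.ALU  -- RAW r3
[2] i2,i3  and.ALU add.ALU  -- dual
[3] i4,i5  or.ALU sub.ALU  -- dual
[4] i6,i7  st.MEM or.ALU  -- dual
[5] i8  ld.MEM  -- no-port MEM/MEM
[6] i9,i10  st.MEM add.ALU  -- dual
[7] i11  sub.ALU  -- RAW r5
[8] i12,i13  st.MEM xor.ALU  -- dual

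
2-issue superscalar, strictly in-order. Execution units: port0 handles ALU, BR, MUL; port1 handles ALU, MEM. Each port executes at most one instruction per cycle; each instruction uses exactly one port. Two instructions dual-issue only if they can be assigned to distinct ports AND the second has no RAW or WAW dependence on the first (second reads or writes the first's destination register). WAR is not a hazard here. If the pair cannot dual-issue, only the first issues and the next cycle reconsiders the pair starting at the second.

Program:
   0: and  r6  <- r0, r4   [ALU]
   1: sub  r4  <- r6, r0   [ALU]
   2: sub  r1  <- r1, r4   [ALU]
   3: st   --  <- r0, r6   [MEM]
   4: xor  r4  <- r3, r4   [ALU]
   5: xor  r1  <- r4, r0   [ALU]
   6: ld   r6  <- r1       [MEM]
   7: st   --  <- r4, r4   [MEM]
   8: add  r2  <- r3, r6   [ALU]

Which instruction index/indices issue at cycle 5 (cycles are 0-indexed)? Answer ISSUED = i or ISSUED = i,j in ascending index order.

ISSUED = 6

[0] i0  and  -- RAW r6
[1] i1  sub  -- RAW r4
[2] i2/i3  sub st  -- pair
[3] i4  xor  -- RAW r4
[4] i5  xor  -- RAW r1
[5] i6  ld  -- no-port MEM/MEM
[6] i7/i8  st add  -- pair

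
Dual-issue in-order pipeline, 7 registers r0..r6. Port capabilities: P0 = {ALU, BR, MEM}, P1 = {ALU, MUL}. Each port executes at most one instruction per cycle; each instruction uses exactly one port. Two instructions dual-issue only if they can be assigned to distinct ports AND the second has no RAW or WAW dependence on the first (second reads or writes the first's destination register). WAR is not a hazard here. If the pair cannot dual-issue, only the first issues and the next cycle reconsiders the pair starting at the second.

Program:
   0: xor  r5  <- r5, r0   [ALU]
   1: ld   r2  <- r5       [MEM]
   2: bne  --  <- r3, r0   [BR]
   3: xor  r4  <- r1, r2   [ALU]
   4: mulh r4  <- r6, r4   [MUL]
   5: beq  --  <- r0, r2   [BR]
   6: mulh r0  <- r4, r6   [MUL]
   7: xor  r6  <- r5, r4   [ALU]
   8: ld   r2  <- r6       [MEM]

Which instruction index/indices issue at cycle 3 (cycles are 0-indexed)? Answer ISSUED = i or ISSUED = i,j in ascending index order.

t=0 i0:xor ; RAW r5
t=1 i1:ld ; no-port MEM/BR
t=2 i2/i3:bne;xor ; 2-wide
t=3 i4/i5:mulh;beq ; 2-wide
t=4 i6/i7:mulh;xor ; 2-wide
t=5 i8:ld ; tail

ISSUED = 4,5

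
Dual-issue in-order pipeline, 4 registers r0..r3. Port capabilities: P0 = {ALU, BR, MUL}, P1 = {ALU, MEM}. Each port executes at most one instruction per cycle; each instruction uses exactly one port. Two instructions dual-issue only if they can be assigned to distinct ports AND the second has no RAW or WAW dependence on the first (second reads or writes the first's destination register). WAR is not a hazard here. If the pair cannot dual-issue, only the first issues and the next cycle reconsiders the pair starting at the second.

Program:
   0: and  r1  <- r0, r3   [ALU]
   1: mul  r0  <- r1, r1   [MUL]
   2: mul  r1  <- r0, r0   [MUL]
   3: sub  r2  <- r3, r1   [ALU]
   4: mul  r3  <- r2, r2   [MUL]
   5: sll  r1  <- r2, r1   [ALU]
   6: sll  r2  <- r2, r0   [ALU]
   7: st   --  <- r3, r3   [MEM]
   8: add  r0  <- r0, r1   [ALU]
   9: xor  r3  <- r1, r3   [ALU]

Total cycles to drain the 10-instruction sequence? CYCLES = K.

CYCLES = 7

[0] i0  and.ALU  -- RAW r1
[1] i1  mul.MUL  -- no-port MUL/MUL
[2] i2  mul.MUL  -- RAW r1
[3] i3  sub.ALU  -- RAW r2
[4] i4,i5  mul.MUL;sll.ALU  -- dual
[5] i6,i7  sll.ALU;st.MEM  -- dual
[6] i8,i9  add.ALU;xor.ALU  -- dual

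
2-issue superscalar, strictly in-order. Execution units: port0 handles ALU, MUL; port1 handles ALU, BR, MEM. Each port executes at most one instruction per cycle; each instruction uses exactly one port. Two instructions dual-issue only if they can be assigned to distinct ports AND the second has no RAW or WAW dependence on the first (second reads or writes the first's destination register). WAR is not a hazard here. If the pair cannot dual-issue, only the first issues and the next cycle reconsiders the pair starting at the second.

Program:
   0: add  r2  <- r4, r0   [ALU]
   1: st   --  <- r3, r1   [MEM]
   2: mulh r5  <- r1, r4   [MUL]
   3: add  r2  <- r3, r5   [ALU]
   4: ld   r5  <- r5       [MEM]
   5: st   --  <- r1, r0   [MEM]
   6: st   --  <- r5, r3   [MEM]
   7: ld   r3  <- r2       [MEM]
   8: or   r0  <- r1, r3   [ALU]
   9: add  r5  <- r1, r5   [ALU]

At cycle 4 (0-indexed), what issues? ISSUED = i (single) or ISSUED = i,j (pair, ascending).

ISSUED = 6

t=0 i0,i1:add/st ; dual
t=1 i2:mulh ; RAW r5
t=2 i3,i4:add/ld ; dual
t=3 i5:st ; no-port MEM/MEM
t=4 i6:st ; no-port MEM/MEM
t=5 i7:ld ; RAW r3
t=6 i8,i9:or/add ; dual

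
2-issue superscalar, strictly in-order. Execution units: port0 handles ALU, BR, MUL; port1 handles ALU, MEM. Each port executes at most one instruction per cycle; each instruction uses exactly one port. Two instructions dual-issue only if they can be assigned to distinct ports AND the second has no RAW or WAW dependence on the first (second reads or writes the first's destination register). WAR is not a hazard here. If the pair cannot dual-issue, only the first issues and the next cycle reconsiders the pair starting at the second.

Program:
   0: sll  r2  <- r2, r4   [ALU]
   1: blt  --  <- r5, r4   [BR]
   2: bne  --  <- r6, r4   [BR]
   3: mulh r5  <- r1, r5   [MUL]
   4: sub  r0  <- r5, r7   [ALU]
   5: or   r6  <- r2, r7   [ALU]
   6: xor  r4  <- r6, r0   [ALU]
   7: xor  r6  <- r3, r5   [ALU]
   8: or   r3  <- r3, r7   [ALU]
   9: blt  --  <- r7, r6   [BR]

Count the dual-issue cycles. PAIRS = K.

PAIRS = 4

[0] i0/i1  sll blt  -- dual
[1] i2  bne  -- no-port BR/MUL
[2] i3  mulh  -- RAW r5
[3] i4/i5  sub or  -- dual
[4] i6/i7  xor xor  -- dual
[5] i8/i9  or blt  -- dual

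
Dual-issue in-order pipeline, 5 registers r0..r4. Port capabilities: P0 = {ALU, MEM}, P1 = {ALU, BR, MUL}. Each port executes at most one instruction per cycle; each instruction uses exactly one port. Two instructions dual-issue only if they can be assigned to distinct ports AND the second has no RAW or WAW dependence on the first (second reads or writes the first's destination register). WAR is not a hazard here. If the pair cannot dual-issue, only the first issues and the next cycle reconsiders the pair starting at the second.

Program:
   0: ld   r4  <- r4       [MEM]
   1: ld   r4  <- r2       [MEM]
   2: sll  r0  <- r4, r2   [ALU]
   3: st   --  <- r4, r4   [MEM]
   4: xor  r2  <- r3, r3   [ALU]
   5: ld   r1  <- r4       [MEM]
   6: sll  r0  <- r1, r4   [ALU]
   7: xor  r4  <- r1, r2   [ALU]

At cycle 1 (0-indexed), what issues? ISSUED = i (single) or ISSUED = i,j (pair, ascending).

ISSUED = 1

  cy0 -> i0 (ld.MEM) no-port MEM/MEM
  cy1 -> i1 (ld.MEM) RAW r4
  cy2 -> i2/i3 (sll.ALU/st.MEM) dual
  cy3 -> i4/i5 (xor.ALU/ld.MEM) dual
  cy4 -> i6/i7 (sll.ALU/xor.ALU) dual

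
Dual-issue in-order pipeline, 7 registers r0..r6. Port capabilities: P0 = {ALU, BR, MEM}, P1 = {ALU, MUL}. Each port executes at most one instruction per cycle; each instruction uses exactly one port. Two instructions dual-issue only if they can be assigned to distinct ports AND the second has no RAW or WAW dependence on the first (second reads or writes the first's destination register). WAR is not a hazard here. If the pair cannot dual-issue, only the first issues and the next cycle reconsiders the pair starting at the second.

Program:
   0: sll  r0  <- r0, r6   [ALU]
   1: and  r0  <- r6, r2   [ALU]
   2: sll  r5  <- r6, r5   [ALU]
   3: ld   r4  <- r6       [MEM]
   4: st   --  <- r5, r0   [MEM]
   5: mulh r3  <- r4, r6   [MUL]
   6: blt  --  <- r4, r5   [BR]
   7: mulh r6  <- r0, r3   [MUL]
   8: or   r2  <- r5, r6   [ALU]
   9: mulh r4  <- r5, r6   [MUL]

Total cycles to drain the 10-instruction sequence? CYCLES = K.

c0: i0 sll  WAW r0
c1: i1&i2 and+sll  pair
c2: i3 ld  no-port MEM/MEM
c3: i4&i5 st+mulh  pair
c4: i6&i7 blt+mulh  pair
c5: i8&i9 or+mulh  pair

CYCLES = 6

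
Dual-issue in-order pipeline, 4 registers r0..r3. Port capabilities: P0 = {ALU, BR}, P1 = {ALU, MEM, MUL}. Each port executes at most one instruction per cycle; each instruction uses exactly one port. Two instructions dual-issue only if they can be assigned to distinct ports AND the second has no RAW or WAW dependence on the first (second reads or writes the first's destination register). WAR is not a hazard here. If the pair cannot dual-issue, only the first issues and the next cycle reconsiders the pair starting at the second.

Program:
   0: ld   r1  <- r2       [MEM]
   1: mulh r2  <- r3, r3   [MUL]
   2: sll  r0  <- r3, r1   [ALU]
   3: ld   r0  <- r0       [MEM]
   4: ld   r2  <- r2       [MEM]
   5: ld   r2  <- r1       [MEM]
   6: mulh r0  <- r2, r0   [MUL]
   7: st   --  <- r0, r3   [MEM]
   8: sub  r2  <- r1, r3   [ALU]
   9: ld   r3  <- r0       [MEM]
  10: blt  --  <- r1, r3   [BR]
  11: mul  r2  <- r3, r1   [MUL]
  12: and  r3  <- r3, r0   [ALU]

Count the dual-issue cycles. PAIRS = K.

PAIRS = 3

c0: i0 ld.MEM  no-port MEM/MUL
c1: i1/i2 mulh.MUL+sll.ALU  pair
c2: i3 ld.MEM  no-port MEM/MEM
c3: i4 ld.MEM  no-port MEM/MEM
c4: i5 ld.MEM  no-port MEM/MUL
c5: i6 mulh.MUL  no-port MUL/MEM
c6: i7/i8 st.MEM+sub.ALU  pair
c7: i9 ld.MEM  RAW r3
c8: i10/i11 blt.BR+mul.MUL  pair
c9: i12 and.ALU  tail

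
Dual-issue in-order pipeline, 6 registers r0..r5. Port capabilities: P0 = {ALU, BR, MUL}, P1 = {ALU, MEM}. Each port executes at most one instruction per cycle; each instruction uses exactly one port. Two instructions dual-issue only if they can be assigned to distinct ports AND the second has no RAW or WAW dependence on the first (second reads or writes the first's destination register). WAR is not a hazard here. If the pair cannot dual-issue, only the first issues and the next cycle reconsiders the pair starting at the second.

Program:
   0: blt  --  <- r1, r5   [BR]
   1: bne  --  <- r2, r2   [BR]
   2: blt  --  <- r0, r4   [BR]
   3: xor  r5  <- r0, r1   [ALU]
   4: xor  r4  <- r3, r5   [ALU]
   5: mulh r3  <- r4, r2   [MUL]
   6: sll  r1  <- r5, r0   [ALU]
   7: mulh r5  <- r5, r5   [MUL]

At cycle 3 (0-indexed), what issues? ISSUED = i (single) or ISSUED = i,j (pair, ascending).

#0 head=0: blt i0 no-port BR/BR
#1 head=1: bne i1 no-port BR/BR
#2 head=2: blt xor i2/i3 2-wide
#3 head=4: xor i4 RAW r4
#4 head=5: mulh sll i5/i6 2-wide
#5 head=7: mulh i7 tail

ISSUED = 4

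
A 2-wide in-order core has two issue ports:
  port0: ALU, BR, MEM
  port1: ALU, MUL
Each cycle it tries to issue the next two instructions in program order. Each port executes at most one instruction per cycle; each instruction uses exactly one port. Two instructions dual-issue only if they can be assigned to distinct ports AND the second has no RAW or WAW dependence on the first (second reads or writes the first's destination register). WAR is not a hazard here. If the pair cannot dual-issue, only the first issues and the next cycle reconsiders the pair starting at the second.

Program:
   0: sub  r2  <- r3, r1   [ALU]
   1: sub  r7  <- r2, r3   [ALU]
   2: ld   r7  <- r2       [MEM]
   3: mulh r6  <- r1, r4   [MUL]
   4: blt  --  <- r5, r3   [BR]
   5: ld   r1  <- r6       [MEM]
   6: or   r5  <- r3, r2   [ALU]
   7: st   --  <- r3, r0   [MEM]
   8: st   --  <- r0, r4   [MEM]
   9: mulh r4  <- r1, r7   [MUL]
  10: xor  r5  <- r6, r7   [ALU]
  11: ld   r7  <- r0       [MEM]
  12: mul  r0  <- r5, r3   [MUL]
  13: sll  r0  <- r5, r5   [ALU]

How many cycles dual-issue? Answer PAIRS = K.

PAIRS = 4

c0: i0 sub.ALU  RAW r2
c1: i1 sub.ALU  WAW r7
c2: i2,i3 ld.MEM;mulh.MUL  2-wide
c3: i4 blt.BR  no-port BR/MEM
c4: i5,i6 ld.MEM;or.ALU  2-wide
c5: i7 st.MEM  no-port MEM/MEM
c6: i8,i9 st.MEM;mulh.MUL  2-wide
c7: i10,i11 xor.ALU;ld.MEM  2-wide
c8: i12 mul.MUL  WAW r0
c9: i13 sll.ALU  tail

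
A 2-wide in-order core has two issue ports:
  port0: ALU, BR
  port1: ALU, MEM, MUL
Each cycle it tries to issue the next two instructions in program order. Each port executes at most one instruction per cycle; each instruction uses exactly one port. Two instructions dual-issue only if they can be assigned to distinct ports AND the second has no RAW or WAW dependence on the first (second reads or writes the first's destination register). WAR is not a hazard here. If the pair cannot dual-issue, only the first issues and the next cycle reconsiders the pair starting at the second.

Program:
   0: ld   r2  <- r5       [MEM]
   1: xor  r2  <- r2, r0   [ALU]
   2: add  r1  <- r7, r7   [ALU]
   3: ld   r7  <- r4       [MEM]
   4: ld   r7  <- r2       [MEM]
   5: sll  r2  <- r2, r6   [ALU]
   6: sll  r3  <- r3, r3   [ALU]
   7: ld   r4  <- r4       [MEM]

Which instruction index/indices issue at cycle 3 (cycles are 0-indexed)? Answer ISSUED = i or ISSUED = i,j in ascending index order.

ISSUED = 4,5

c0: i0 ld  RAW+WAW r2
c1: i1/i2 xor/add  pair
c2: i3 ld  no-port MEM/MEM
c3: i4/i5 ld/sll  pair
c4: i6/i7 sll/ld  pair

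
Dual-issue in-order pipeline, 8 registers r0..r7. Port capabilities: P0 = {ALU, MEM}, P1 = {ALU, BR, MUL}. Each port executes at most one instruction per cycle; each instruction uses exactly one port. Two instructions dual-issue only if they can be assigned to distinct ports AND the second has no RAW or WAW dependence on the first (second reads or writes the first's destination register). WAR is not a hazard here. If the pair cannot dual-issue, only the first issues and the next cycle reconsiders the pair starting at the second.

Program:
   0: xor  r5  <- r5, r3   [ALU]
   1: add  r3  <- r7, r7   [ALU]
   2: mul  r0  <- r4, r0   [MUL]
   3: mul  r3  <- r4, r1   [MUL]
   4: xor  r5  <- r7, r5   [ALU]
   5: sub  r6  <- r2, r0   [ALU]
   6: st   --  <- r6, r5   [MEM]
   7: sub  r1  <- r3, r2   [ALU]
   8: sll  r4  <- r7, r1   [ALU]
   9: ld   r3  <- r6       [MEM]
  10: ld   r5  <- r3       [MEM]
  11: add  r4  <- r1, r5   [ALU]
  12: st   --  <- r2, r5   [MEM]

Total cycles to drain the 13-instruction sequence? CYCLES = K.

c0: i0,i1 xor.ALU;add.ALU  dual
c1: i2 mul.MUL  no-port MUL/MUL
c2: i3,i4 mul.MUL;xor.ALU  dual
c3: i5 sub.ALU  RAW r6
c4: i6,i7 st.MEM;sub.ALU  dual
c5: i8,i9 sll.ALU;ld.MEM  dual
c6: i10 ld.MEM  RAW r5
c7: i11,i12 add.ALU;st.MEM  dual

CYCLES = 8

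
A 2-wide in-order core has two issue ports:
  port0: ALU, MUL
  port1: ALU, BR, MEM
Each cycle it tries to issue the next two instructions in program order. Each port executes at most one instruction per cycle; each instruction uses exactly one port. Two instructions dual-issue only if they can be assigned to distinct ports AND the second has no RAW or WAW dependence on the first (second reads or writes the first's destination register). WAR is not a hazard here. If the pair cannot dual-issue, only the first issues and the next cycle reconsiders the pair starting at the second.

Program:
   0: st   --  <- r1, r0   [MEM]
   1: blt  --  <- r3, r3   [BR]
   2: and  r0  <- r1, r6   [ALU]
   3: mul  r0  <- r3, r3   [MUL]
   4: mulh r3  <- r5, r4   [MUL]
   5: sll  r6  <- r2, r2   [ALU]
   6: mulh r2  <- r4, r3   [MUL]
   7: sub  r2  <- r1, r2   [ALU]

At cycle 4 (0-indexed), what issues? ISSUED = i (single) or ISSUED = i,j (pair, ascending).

ISSUED = 6

  cy0 -> i0 (st.MEM) no-port MEM/BR
  cy1 -> i1+i2 (blt.BR/and.ALU) dual
  cy2 -> i3 (mul.MUL) no-port MUL/MUL
  cy3 -> i4+i5 (mulh.MUL/sll.ALU) dual
  cy4 -> i6 (mulh.MUL) RAW+WAW r2
  cy5 -> i7 (sub.ALU) tail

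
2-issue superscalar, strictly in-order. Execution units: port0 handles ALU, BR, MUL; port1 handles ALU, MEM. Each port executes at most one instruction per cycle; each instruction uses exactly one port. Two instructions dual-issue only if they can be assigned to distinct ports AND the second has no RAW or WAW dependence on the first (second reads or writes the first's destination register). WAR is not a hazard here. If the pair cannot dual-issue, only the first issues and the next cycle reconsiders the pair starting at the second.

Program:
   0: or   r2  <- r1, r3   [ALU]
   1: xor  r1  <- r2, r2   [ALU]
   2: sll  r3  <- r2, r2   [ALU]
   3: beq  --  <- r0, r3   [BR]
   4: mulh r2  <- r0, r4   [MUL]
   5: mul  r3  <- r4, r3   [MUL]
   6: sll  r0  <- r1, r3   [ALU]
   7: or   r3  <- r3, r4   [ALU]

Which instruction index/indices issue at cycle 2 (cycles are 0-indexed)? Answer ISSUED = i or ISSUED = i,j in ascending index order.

ISSUED = 3

0. or.ALU @i0  | RAW r2
1. xor.ALU+sll.ALU @i1+i2  | dual
2. beq.BR @i3  | no-port BR/MUL
3. mulh.MUL @i4  | no-port MUL/MUL
4. mul.MUL @i5  | RAW r3
5. sll.ALU+or.ALU @i6+i7  | dual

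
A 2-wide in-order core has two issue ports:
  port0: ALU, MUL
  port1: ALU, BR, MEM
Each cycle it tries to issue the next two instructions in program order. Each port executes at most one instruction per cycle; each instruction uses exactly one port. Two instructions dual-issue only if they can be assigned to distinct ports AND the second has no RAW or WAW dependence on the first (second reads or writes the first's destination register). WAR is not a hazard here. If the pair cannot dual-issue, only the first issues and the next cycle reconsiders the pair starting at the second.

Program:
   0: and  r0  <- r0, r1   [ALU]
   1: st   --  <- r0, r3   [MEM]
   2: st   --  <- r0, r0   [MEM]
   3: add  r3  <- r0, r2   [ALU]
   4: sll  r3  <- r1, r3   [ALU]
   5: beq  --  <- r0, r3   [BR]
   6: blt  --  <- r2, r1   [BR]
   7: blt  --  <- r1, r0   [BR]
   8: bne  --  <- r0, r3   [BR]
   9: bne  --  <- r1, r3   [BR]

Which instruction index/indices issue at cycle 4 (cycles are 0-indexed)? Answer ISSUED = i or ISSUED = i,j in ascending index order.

ISSUED = 5

c0: i0 and.ALU  RAW r0
c1: i1 st.MEM  no-port MEM/MEM
c2: i2+i3 st.MEM+add.ALU  dual
c3: i4 sll.ALU  RAW r3
c4: i5 beq.BR  no-port BR/BR
c5: i6 blt.BR  no-port BR/BR
c6: i7 blt.BR  no-port BR/BR
c7: i8 bne.BR  no-port BR/BR
c8: i9 bne.BR  tail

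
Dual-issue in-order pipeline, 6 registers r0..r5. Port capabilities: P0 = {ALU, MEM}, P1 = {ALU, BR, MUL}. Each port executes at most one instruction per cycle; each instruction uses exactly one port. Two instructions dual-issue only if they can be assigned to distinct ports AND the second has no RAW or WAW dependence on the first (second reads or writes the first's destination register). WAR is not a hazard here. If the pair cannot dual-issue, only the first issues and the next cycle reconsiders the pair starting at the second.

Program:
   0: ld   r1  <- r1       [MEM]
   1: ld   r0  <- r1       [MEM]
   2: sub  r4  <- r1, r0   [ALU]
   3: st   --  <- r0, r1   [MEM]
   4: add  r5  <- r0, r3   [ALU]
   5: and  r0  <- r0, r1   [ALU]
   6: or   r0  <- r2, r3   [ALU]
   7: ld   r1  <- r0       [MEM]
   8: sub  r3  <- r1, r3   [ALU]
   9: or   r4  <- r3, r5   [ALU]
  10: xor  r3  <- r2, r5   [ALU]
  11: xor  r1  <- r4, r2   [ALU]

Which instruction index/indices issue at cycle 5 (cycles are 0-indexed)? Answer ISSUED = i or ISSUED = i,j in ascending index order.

ISSUED = 7

#0 head=0: ld i0 no-port MEM/MEM
#1 head=1: ld i1 RAW r0
#2 head=2: sub/st i2&i3 2-wide
#3 head=4: add/and i4&i5 2-wide
#4 head=6: or i6 RAW r0
#5 head=7: ld i7 RAW r1
#6 head=8: sub i8 RAW r3
#7 head=9: or/xor i9&i10 2-wide
#8 head=11: xor i11 tail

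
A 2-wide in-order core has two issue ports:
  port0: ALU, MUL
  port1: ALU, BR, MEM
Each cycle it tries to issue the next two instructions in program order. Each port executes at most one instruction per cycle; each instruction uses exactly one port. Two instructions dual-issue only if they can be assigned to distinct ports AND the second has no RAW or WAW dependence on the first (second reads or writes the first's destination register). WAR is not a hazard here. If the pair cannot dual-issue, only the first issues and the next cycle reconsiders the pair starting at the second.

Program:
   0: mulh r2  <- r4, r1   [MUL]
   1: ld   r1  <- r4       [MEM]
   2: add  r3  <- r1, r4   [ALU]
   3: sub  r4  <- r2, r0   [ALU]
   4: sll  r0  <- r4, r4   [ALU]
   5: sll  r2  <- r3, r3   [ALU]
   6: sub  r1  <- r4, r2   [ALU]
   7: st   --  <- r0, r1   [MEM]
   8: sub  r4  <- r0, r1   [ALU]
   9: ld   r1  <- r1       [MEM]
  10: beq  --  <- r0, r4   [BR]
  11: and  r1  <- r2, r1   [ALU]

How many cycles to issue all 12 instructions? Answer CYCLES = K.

0. mulh/ld @i0/i1  | 2-wide
1. add/sub @i2/i3  | 2-wide
2. sll/sll @i4/i5  | 2-wide
3. sub @i6  | RAW r1
4. st/sub @i7/i8  | 2-wide
5. ld @i9  | no-port MEM/BR
6. beq/and @i10/i11  | 2-wide

CYCLES = 7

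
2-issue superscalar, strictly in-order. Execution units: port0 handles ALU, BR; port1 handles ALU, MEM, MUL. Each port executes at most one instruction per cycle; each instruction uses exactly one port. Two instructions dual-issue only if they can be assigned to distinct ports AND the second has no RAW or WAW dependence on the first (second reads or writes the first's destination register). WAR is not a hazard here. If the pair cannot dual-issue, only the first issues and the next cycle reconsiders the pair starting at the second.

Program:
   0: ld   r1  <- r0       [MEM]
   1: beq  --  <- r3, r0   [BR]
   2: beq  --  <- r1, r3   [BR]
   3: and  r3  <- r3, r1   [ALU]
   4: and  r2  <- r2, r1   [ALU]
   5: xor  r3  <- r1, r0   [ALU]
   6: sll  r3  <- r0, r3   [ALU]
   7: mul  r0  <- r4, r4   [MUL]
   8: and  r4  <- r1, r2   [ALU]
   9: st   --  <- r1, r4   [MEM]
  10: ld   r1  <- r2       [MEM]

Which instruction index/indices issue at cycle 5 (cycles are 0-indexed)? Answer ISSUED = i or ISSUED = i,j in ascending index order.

ISSUED = 9

#0 head=0: ld.MEM;beq.BR i0+i1 pair
#1 head=2: beq.BR;and.ALU i2+i3 pair
#2 head=4: and.ALU;xor.ALU i4+i5 pair
#3 head=6: sll.ALU;mul.MUL i6+i7 pair
#4 head=8: and.ALU i8 RAW r4
#5 head=9: st.MEM i9 no-port MEM/MEM
#6 head=10: ld.MEM i10 tail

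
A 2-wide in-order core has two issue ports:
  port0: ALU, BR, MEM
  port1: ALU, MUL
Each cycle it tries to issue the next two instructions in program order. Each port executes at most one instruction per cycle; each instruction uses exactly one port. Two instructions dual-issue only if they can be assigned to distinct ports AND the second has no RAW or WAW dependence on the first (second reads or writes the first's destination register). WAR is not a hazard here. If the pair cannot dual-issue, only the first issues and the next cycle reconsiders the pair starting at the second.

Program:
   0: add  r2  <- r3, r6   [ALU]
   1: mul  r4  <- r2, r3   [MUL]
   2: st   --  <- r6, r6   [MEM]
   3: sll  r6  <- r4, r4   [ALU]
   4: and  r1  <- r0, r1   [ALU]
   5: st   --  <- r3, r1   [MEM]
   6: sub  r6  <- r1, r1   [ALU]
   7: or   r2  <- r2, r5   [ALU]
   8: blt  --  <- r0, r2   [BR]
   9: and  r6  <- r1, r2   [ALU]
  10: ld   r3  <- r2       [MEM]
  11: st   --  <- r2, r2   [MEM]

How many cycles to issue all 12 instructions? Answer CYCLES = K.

#0 head=0: add.ALU i0 RAW r2
#1 head=1: mul.MUL+st.MEM i1+i2 pair
#2 head=3: sll.ALU+and.ALU i3+i4 pair
#3 head=5: st.MEM+sub.ALU i5+i6 pair
#4 head=7: or.ALU i7 RAW r2
#5 head=8: blt.BR+and.ALU i8+i9 pair
#6 head=10: ld.MEM i10 no-port MEM/MEM
#7 head=11: st.MEM i11 tail

CYCLES = 8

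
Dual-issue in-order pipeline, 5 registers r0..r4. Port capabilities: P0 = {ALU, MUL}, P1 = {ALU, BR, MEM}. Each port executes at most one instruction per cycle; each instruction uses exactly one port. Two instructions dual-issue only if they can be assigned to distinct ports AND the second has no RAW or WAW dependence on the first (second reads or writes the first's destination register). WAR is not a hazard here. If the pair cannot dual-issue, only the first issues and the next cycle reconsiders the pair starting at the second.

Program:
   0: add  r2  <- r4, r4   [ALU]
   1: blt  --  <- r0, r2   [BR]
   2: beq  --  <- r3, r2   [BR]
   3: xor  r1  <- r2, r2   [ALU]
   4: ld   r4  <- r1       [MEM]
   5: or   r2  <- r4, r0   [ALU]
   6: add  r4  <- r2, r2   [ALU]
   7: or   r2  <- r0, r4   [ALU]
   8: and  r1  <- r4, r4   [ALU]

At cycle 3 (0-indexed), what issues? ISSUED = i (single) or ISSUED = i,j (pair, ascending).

ISSUED = 4

0. add @i0  | RAW r2
1. blt @i1  | no-port BR/BR
2. beq;xor @i2,i3  | 2-wide
3. ld @i4  | RAW r4
4. or @i5  | RAW r2
5. add @i6  | RAW r4
6. or;and @i7,i8  | 2-wide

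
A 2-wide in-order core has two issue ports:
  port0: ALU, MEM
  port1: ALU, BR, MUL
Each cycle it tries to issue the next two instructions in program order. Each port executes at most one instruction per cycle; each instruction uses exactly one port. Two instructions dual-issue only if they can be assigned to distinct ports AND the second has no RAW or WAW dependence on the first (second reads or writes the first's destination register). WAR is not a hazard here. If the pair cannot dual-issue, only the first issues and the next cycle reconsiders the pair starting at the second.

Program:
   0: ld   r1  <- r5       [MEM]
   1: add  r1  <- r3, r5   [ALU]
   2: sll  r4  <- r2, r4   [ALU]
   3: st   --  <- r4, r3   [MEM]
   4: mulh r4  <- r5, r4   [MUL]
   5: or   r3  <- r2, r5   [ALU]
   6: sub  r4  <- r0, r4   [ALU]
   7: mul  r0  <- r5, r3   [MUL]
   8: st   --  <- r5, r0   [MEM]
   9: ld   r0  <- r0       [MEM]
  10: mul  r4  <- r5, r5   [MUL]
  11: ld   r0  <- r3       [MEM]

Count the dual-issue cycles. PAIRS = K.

PAIRS = 4

  cy0 -> i0 (ld.MEM) WAW r1
  cy1 -> i1+i2 (add.ALU/sll.ALU) 2-wide
  cy2 -> i3+i4 (st.MEM/mulh.MUL) 2-wide
  cy3 -> i5+i6 (or.ALU/sub.ALU) 2-wide
  cy4 -> i7 (mul.MUL) RAW r0
  cy5 -> i8 (st.MEM) no-port MEM/MEM
  cy6 -> i9+i10 (ld.MEM/mul.MUL) 2-wide
  cy7 -> i11 (ld.MEM) tail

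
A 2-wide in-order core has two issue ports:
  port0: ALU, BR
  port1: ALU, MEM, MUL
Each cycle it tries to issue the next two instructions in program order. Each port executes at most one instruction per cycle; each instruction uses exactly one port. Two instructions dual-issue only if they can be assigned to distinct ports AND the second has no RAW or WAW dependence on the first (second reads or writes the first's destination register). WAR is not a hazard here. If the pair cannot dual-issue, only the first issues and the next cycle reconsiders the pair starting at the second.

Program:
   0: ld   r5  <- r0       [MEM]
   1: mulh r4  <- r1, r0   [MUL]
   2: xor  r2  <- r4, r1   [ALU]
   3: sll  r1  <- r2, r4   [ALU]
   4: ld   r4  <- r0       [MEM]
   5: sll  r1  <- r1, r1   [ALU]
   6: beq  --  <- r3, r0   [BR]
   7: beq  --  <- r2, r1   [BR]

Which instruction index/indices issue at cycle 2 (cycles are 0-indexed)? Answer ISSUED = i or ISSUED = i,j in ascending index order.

c0: i0 ld  no-port MEM/MUL
c1: i1 mulh  RAW r4
c2: i2 xor  RAW r2
c3: i3/i4 sll ld  dual
c4: i5/i6 sll beq  dual
c5: i7 beq  tail

ISSUED = 2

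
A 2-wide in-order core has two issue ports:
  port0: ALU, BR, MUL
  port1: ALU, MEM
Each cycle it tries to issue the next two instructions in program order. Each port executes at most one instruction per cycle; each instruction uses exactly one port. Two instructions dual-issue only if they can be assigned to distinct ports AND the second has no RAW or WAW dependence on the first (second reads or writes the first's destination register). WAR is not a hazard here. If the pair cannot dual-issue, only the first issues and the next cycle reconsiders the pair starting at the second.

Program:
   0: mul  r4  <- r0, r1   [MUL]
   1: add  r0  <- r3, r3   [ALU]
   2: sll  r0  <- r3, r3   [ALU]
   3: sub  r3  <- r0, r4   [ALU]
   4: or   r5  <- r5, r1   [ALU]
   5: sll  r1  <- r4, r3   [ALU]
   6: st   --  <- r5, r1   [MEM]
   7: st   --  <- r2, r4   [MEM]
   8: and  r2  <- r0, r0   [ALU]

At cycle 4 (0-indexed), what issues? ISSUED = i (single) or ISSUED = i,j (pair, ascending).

ISSUED = 6

c0: i0/i1 mul.MUL+add.ALU  pair
c1: i2 sll.ALU  RAW r0
c2: i3/i4 sub.ALU+or.ALU  pair
c3: i5 sll.ALU  RAW r1
c4: i6 st.MEM  no-port MEM/MEM
c5: i7/i8 st.MEM+and.ALU  pair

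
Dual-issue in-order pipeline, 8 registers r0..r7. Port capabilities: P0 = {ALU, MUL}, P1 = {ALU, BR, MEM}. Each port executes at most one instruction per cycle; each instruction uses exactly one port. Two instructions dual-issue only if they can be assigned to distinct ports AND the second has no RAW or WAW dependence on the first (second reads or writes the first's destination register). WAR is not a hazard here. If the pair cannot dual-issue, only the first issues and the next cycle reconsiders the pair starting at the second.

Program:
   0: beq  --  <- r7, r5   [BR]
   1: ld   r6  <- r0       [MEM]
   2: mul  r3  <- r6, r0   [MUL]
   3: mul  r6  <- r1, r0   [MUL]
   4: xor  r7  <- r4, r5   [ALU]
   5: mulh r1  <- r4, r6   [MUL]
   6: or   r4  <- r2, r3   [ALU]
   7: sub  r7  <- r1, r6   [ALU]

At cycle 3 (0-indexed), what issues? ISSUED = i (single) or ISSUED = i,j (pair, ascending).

c0: i0 beq.BR  no-port BR/MEM
c1: i1 ld.MEM  RAW r6
c2: i2 mul.MUL  no-port MUL/MUL
c3: i3/i4 mul.MUL+xor.ALU  dual
c4: i5/i6 mulh.MUL+or.ALU  dual
c5: i7 sub.ALU  tail

ISSUED = 3,4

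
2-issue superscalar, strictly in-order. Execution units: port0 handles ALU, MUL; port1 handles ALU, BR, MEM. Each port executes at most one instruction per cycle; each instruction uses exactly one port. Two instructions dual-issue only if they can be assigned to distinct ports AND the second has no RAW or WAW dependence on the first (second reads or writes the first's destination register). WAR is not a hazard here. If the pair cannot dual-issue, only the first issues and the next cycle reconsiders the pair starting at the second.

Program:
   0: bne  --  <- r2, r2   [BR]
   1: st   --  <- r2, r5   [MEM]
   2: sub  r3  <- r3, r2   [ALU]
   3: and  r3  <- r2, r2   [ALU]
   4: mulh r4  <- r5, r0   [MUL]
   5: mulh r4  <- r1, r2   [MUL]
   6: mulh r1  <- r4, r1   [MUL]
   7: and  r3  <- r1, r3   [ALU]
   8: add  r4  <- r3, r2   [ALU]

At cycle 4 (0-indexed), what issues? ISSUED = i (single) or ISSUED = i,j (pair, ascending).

#0 head=0: bne.BR i0 no-port BR/MEM
#1 head=1: st.MEM+sub.ALU i1+i2 2-wide
#2 head=3: and.ALU+mulh.MUL i3+i4 2-wide
#3 head=5: mulh.MUL i5 no-port MUL/MUL
#4 head=6: mulh.MUL i6 RAW r1
#5 head=7: and.ALU i7 RAW r3
#6 head=8: add.ALU i8 tail

ISSUED = 6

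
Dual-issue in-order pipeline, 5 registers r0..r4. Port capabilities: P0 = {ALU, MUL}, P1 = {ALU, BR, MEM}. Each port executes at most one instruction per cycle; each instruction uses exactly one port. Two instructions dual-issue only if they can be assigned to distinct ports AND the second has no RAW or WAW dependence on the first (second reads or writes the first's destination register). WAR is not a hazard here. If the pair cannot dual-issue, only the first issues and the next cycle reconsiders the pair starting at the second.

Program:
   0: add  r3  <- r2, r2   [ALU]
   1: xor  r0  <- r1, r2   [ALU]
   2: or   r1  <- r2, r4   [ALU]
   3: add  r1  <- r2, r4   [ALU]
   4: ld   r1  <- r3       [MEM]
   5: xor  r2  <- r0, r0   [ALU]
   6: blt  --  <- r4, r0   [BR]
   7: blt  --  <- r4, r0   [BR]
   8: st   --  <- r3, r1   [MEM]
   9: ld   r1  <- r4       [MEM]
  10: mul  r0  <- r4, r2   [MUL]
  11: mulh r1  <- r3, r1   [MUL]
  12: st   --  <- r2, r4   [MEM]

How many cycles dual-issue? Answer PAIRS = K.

  cy0 -> i0+i1 (add.ALU+xor.ALU) 2-wide
  cy1 -> i2 (or.ALU) WAW r1
  cy2 -> i3 (add.ALU) WAW r1
  cy3 -> i4+i5 (ld.MEM+xor.ALU) 2-wide
  cy4 -> i6 (blt.BR) no-port BR/BR
  cy5 -> i7 (blt.BR) no-port BR/MEM
  cy6 -> i8 (st.MEM) no-port MEM/MEM
  cy7 -> i9+i10 (ld.MEM+mul.MUL) 2-wide
  cy8 -> i11+i12 (mulh.MUL+st.MEM) 2-wide

PAIRS = 4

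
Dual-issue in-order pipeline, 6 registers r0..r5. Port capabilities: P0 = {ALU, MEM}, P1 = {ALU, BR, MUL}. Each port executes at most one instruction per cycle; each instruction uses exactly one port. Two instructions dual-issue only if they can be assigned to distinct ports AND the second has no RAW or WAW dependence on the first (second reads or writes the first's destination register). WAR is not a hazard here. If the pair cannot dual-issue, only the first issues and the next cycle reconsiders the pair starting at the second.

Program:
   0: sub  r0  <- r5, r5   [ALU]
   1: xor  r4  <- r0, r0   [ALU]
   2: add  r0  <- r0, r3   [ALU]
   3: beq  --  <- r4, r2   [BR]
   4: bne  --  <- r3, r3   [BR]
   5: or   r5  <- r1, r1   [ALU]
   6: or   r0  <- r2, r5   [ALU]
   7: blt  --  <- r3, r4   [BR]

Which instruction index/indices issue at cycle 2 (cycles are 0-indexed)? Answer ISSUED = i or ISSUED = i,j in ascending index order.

t=0 i0:sub.ALU ; RAW r0
t=1 i1,i2:xor.ALU add.ALU ; pair
t=2 i3:beq.BR ; no-port BR/BR
t=3 i4,i5:bne.BR or.ALU ; pair
t=4 i6,i7:or.ALU blt.BR ; pair

ISSUED = 3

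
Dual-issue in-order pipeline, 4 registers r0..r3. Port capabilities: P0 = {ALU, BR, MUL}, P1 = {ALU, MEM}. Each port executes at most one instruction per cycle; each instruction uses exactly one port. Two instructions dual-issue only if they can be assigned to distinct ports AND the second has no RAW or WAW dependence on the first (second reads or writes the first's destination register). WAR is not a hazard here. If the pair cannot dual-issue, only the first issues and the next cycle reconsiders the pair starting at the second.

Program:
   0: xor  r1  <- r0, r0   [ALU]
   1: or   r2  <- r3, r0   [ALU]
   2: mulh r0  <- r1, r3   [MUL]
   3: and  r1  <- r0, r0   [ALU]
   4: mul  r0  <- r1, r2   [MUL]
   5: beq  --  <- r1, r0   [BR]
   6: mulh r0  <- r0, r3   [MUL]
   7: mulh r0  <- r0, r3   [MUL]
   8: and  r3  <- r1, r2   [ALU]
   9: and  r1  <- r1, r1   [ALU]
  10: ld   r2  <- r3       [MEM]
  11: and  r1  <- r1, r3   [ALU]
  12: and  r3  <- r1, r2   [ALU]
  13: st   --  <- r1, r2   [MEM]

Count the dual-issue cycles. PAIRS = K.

PAIRS = 4

#0 head=0: xor.ALU or.ALU i0+i1 pair
#1 head=2: mulh.MUL i2 RAW r0
#2 head=3: and.ALU i3 RAW r1
#3 head=4: mul.MUL i4 no-port MUL/BR
#4 head=5: beq.BR i5 no-port BR/MUL
#5 head=6: mulh.MUL i6 no-port MUL/MUL
#6 head=7: mulh.MUL and.ALU i7+i8 pair
#7 head=9: and.ALU ld.MEM i9+i10 pair
#8 head=11: and.ALU i11 RAW r1
#9 head=12: and.ALU st.MEM i12+i13 pair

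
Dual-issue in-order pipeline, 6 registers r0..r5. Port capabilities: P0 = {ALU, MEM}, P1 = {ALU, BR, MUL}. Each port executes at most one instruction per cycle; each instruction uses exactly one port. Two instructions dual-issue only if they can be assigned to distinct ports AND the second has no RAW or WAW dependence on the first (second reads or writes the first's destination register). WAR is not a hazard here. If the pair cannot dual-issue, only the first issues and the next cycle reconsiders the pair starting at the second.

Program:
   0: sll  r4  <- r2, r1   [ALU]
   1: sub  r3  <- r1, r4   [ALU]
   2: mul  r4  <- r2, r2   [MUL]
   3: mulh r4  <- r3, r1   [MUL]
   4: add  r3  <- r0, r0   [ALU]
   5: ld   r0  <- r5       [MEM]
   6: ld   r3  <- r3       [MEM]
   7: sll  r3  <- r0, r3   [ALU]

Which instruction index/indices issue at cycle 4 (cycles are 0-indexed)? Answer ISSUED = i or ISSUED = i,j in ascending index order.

0. sll @i0  | RAW r4
1. sub;mul @i1&i2  | pair
2. mulh;add @i3&i4  | pair
3. ld @i5  | no-port MEM/MEM
4. ld @i6  | RAW+WAW r3
5. sll @i7  | tail

ISSUED = 6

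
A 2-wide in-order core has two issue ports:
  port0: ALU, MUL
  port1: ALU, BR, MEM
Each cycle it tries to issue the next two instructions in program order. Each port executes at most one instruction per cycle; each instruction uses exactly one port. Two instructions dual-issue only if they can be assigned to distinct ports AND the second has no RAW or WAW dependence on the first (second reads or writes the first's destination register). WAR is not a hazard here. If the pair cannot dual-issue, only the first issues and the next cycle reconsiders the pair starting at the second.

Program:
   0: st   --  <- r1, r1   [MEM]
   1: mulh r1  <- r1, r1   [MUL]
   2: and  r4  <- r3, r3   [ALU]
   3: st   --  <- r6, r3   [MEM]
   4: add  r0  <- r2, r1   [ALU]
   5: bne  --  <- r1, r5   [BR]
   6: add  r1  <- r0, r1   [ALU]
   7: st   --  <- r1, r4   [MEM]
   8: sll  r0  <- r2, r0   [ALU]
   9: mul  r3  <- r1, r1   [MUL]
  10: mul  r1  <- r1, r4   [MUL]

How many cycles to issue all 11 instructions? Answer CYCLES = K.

CYCLES = 7

t=0 i0/i1:st+mulh ; pair
t=1 i2/i3:and+st ; pair
t=2 i4/i5:add+bne ; pair
t=3 i6:add ; RAW r1
t=4 i7/i8:st+sll ; pair
t=5 i9:mul ; no-port MUL/MUL
t=6 i10:mul ; tail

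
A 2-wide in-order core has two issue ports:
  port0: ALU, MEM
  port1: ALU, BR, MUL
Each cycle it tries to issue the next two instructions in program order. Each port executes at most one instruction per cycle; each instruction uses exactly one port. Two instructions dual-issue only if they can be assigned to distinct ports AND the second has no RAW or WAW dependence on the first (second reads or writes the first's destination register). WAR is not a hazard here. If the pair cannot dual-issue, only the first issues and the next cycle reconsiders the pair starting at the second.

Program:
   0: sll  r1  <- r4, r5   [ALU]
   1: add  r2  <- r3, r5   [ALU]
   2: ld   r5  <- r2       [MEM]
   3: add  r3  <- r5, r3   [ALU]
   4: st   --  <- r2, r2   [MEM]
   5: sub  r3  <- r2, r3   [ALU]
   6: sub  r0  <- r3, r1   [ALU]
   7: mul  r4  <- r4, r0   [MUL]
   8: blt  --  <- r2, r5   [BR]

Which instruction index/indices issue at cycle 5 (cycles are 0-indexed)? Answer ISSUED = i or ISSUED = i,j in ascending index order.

ISSUED = 7

0. sll.ALU+add.ALU @i0+i1  | pair
1. ld.MEM @i2  | RAW r5
2. add.ALU+st.MEM @i3+i4  | pair
3. sub.ALU @i5  | RAW r3
4. sub.ALU @i6  | RAW r0
5. mul.MUL @i7  | no-port MUL/BR
6. blt.BR @i8  | tail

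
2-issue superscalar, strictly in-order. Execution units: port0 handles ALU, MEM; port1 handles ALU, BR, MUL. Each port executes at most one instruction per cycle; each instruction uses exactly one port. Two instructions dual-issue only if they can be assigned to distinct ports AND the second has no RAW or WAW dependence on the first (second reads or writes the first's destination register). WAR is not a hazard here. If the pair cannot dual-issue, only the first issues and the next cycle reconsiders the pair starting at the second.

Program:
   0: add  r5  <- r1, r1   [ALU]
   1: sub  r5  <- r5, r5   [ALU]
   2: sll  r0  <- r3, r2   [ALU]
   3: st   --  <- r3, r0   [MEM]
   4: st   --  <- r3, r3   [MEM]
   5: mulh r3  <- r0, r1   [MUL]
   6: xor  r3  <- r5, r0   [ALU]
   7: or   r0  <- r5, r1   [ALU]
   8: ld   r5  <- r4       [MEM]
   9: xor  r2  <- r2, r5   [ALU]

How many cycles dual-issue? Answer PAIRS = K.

PAIRS = 3

  cy0 -> i0 (add) RAW+WAW r5
  cy1 -> i1+i2 (sub+sll) 2-wide
  cy2 -> i3 (st) no-port MEM/MEM
  cy3 -> i4+i5 (st+mulh) 2-wide
  cy4 -> i6+i7 (xor+or) 2-wide
  cy5 -> i8 (ld) RAW r5
  cy6 -> i9 (xor) tail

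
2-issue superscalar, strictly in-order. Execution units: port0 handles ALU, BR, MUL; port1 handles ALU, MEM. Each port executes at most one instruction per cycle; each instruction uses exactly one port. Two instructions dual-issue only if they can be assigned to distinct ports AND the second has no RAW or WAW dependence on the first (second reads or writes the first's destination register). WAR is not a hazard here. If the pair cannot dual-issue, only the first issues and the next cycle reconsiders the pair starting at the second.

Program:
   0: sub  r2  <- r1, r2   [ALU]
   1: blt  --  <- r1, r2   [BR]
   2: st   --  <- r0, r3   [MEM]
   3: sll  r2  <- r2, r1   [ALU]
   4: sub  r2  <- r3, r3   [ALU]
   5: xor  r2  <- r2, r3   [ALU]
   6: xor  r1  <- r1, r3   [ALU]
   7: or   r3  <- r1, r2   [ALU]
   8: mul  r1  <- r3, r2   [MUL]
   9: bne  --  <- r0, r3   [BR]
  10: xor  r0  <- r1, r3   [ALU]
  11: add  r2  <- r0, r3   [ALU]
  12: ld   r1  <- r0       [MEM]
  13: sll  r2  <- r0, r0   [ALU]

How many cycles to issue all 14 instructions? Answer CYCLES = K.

CYCLES = 10

t=0 i0:sub ; RAW r2
t=1 i1&i2:blt/st ; dual
t=2 i3:sll ; WAW r2
t=3 i4:sub ; RAW+WAW r2
t=4 i5&i6:xor/xor ; dual
t=5 i7:or ; RAW r3
t=6 i8:mul ; no-port MUL/BR
t=7 i9&i10:bne/xor ; dual
t=8 i11&i12:add/ld ; dual
t=9 i13:sll ; tail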